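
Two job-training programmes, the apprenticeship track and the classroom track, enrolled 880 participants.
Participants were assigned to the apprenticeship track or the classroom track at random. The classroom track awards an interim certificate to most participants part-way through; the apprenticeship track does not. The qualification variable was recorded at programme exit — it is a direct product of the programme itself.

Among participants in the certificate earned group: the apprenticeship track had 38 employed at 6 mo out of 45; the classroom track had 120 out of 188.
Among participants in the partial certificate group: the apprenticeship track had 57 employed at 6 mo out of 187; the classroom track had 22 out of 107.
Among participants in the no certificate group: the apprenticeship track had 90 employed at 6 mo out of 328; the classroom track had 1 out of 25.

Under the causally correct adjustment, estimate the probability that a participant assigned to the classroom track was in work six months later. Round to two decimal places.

0.45

the apprenticeship track is higher inside every qualification attained during the programme stratum but the classroom track is higher in aggregate. Whether to stratify depends on how qualification attained during the programme relates to the programme.
The distribution of qualification attained during the programme is itself part of what the programme does — it is an intermediate outcome. Holding it fixed would remove that part of the effect; the total effect is the pooled difference.
So P(outcome | do(the classroom track)) is just the pooled rate for the classroom track: 143/320 = 0.447.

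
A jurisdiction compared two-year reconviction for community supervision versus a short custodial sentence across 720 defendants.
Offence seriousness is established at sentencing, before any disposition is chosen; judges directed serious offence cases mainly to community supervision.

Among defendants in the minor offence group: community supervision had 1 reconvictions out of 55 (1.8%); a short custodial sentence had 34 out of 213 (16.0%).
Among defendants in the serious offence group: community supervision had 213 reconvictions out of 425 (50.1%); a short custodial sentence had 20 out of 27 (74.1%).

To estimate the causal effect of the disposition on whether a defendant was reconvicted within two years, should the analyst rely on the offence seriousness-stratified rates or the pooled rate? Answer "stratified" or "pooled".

stratified

Here offence seriousness is a common cause — it drives both which disposition a case falls under and the outcome. The crude comparison mixes populations; the stratum-specific rates are the causally relevant ones.
Within each level — minor offence: 1.8% vs 16.0%; serious offence: 50.1% vs 74.1% — community supervision is lower every time.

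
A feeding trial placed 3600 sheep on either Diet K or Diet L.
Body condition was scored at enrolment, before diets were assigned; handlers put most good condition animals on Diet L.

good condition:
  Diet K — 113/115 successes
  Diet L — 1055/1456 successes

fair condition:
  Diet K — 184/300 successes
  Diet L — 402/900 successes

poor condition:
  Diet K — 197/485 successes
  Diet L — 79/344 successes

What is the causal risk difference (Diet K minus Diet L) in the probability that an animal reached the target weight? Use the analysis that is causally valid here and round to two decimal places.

+0.21

Within every starting body condition level Diet K has the higher rate, yet pooled Diet L does — Simpson's reversal.
Since starting body condition is a pre-existing factor (not a product of the diet) and it affects the outcome on its own, it is a confounder. The stratified rates, not the pooled rate, identify the causal effect.
Adjusting over the population distribution of starting body condition: 0.436·(0.983−0.725) + 0.333·(0.613−0.447) + 0.230·(0.406−0.230) = +0.209.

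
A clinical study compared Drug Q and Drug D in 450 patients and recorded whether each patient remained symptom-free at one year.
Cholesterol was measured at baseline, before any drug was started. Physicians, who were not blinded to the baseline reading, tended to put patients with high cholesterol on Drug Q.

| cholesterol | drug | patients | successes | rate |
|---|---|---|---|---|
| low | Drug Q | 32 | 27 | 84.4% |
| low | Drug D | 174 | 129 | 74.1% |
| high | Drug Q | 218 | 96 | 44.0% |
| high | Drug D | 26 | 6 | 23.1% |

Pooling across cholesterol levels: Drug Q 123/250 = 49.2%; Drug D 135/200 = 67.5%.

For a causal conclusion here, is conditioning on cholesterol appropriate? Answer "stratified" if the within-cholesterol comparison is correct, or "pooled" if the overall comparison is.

stratified

The cholesterol-specific comparison favours Drug Q throughout, but the pooled figures favour Drug D. The question is whether to condition on cholesterol.
Cholesterol differs across drugs for reasons unrelated to any effect of the drug itself, and it separately predicts the outcome — a classic confounder. We must compare within cholesterol levels.
Within each level — low: 84.4% vs 74.1%; high: 44.0% vs 23.1% — Drug Q is higher every time.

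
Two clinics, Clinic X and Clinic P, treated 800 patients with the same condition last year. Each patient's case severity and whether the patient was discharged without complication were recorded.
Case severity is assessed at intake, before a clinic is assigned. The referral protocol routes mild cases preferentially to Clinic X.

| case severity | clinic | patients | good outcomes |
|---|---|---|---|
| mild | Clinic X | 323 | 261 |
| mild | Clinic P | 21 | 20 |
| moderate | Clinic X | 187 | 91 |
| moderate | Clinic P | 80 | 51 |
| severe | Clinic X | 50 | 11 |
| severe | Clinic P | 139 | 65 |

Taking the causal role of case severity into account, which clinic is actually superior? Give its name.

Here case severity is a common cause — it drives both which clinic a case falls under and the outcome. The crude comparison mixes populations; the stratum-specific rates are the causally relevant ones.
Within each level — mild: 80.8% vs 95.2%; moderate: 48.7% vs 63.7%; severe: 22.0% vs 46.8% — Clinic P is higher every time.

Clinic P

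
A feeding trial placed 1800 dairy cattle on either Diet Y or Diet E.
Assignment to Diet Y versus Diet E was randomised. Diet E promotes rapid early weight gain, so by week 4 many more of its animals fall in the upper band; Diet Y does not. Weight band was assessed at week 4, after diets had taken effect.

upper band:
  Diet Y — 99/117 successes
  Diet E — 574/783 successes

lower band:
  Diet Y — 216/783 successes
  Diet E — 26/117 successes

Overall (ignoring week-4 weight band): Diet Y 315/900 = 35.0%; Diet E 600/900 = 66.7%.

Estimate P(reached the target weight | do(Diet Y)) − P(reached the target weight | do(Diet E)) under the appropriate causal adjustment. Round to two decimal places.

-0.32

Week-4 weight band is recorded after the diet and is itself shifted by it — it sits on the causal path from diet to outcome. Conditioning on a mediator would strip out part of the effect we want; the pooled comparison gives the total causal effect.
The causal difference is the pooled difference: 0.350 − 0.667 = -0.317.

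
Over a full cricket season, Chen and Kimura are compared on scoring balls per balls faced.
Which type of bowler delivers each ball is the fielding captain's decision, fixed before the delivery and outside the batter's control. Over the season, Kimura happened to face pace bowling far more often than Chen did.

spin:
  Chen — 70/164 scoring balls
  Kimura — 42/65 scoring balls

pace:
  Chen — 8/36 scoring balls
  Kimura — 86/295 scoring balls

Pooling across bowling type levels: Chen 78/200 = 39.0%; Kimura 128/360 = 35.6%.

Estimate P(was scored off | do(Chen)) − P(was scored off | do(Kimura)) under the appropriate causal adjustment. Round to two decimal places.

Since bowling type is a pre-existing factor (not a product of the player) and it affects the outcome on its own, it is a confounder. The stratified rates, not the pooled rate, identify the causal effect.
Adjusting over the population distribution of bowling type: 0.409·(0.427−0.646) + 0.591·(0.222−0.292) = -0.131.

-0.13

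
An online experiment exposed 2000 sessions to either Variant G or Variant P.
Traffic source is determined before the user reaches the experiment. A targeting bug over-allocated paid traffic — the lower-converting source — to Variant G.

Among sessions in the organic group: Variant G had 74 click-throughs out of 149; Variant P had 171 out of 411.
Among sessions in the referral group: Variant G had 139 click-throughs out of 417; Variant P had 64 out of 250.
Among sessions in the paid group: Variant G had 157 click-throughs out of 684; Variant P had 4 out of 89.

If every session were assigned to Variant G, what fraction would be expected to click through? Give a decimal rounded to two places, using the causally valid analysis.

0.34

Traffic source is set before the variant has any effect — it is not caused by the variant — and it independently drives the outcome. That makes it a confounder, so the causal comparison is within traffic source levels.
Standardising Variant G to the population traffic source mix: 0.280·74/149 + 0.334·139/417 + 0.387·157/684 = 0.339.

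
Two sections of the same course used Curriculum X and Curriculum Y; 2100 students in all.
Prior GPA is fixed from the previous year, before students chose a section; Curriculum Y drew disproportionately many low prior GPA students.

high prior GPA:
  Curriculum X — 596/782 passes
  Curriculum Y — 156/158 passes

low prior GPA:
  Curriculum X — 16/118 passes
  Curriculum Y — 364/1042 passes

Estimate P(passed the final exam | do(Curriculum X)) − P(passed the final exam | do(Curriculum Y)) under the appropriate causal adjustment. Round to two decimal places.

-0.22

Curriculum Y is higher inside every prior GPA band stratum but Curriculum X is higher in aggregate. Whether to stratify depends on how prior GPA band relates to the teaching method.
Prior GPA band satisfies the back-door criterion: it is not a descendant of the teaching method, and it blocks the spurious path from teaching method to outcome. Adjusting for it (i.e., using the within-prior GPA band rates) gives the causal effect.
Adjusting over the population distribution of prior GPA band: 0.448·(0.762−0.987) + 0.552·(0.136−0.349) = -0.219.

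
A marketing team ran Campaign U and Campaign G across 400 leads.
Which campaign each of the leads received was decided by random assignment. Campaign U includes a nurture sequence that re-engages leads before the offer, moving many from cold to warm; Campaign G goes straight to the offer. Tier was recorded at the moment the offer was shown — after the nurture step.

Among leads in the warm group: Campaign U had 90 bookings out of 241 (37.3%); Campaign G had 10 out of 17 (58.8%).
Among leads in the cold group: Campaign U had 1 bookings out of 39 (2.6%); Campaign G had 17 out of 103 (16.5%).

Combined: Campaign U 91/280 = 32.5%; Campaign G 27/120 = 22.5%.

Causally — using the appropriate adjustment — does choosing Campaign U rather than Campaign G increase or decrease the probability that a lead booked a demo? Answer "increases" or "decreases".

increases

Engagement tier lies on the pathway campaign → engagement tier → outcome, so adjusting for it blocks the indirect effect. For the total causal effect of campaign, use the unadjusted pooled rates.
Pooled: Campaign U 32.5% vs Campaign G 22.5%; Campaign U is higher overall.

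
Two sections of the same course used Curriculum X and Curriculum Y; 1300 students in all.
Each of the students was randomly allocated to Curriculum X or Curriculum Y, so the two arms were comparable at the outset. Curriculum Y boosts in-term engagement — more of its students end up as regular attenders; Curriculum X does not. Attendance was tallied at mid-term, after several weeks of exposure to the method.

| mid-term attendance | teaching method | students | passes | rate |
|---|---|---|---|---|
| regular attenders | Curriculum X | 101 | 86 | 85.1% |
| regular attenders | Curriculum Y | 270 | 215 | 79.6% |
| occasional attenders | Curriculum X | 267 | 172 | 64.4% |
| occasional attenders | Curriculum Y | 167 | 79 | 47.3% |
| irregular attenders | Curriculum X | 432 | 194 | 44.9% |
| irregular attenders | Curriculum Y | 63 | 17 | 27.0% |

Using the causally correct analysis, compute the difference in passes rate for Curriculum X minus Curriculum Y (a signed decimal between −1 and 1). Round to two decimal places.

-0.06

The distribution of mid-term attendance is itself part of what the teaching method does — it is an intermediate outcome. Holding it fixed would remove that part of the effect; the total effect is the pooled difference.
The causal difference is the pooled difference: 0.565 − 0.622 = -0.057.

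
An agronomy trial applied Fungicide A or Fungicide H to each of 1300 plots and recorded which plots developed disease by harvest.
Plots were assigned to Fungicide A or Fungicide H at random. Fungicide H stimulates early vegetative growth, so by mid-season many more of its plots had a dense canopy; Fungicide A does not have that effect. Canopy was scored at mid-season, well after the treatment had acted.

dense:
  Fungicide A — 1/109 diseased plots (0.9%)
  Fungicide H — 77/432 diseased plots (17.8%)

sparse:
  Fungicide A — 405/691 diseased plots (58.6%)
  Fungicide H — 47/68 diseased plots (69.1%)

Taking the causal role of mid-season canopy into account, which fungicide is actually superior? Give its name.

Fungicide A is lower inside every mid-season canopy stratum but Fungicide H is lower in aggregate. Whether to stratify depends on how mid-season canopy relates to the fungicide.
The distribution of mid-season canopy is itself part of what the fungicide does — it is an intermediate outcome. Holding it fixed would remove that part of the effect; the total effect is the pooled difference.
Pooled: Fungicide A 50.7% vs Fungicide H 24.8%; Fungicide H is lower overall.

Fungicide H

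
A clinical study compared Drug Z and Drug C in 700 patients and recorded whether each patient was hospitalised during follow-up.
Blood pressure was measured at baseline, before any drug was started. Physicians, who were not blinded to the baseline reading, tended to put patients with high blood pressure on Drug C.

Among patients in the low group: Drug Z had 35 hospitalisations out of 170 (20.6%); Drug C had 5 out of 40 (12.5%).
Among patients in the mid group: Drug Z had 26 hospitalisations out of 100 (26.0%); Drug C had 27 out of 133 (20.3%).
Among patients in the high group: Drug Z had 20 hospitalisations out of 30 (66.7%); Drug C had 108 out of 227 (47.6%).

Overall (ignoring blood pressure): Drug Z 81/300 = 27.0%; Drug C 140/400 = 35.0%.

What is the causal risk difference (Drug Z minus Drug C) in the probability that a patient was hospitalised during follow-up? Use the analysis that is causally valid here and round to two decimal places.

+0.11

The imbalance in blood pressure arose from how patients were allocated, not from anything the drug did; and blood pressure independently affects the outcome. The pooled gap is confounded — condition on blood pressure.
Adjusting over the population distribution of blood pressure: 0.300·(0.206−0.125) + 0.333·(0.260−0.203) + 0.367·(0.667−0.476) = +0.113.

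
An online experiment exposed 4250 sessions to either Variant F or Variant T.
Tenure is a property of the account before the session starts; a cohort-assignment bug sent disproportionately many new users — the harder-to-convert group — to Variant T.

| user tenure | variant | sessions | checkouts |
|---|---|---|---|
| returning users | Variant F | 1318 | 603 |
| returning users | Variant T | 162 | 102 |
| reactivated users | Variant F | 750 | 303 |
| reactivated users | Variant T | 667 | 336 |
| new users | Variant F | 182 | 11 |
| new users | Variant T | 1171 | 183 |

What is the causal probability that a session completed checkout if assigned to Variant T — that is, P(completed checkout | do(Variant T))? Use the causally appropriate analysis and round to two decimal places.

User tenure is set before the variant has any effect — it is not caused by the variant — and it independently drives the outcome. That makes it a confounder, so the causal comparison is within user tenure levels.
Standardising Variant T to the population user tenure mix: 0.348·102/162 + 0.333·336/667 + 0.318·183/1171 = 0.437.

0.44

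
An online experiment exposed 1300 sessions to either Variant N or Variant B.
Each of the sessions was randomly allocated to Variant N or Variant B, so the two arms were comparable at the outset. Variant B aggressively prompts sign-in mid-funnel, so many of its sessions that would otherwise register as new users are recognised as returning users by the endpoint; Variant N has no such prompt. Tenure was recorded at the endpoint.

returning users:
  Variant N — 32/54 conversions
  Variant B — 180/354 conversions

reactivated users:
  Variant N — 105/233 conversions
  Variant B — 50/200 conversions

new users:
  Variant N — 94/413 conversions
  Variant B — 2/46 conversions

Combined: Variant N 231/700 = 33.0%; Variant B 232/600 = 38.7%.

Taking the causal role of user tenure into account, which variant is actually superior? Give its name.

Variant B

Within every user tenure level Variant N has the higher rate, yet pooled Variant B does — Simpson's reversal.
User tenure lies on the pathway variant → user tenure → outcome, so adjusting for it blocks the indirect effect. For the total causal effect of variant, use the unadjusted pooled rates.
Pooled: Variant N 33.0% vs Variant B 38.7%; Variant B is higher overall.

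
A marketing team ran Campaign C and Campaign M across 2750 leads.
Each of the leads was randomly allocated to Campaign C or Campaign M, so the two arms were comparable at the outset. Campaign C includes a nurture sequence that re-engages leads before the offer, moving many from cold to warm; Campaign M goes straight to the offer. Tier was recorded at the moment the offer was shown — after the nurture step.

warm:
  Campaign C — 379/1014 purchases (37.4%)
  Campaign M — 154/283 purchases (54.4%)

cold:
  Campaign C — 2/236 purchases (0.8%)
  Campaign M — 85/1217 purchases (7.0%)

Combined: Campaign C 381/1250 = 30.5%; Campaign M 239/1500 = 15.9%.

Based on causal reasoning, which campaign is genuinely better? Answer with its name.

Campaign C

Engagement tier here is a post-treatment variable shaped by the campaign; conditioning on it would introduce bias rather than remove it. The overall comparison is the causal one.
Pooled: Campaign C 30.5% vs Campaign M 15.9%; Campaign C is higher overall.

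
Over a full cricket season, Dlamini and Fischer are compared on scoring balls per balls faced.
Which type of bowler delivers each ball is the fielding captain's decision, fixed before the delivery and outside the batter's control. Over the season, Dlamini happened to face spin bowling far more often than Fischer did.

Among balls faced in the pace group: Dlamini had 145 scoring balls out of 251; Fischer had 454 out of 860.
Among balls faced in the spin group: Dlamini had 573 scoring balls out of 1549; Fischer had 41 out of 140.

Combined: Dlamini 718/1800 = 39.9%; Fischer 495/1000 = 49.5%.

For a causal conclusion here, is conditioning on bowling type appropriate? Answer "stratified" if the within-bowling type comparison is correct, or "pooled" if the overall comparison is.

The bowling type-specific comparison favours Dlamini throughout, but the pooled figures favour Fischer. The question is whether to condition on bowling type.
Bowling type differs across players for reasons unrelated to any effect of the player itself, and it separately predicts the outcome — a classic confounder. We must compare within bowling type levels.
Within each level — pace: 57.8% vs 52.8%; spin: 37.0% vs 29.3% — Dlamini is higher every time.

stratified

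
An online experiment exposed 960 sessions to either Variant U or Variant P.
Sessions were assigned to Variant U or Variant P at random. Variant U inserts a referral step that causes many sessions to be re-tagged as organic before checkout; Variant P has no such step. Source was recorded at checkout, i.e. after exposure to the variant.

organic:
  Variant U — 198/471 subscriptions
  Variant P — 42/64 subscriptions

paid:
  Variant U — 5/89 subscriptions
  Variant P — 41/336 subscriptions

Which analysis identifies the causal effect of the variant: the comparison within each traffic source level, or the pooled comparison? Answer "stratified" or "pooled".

Within every traffic source level Variant P has the higher rate, yet pooled Variant U does — Simpson's reversal.
Because the variant influences traffic source, traffic source is a post-treatment mediator, not a confounder. Stratifying on it would bias the estimate; the causal effect is the crude pooled difference.
Pooled: Variant U 36.2% vs Variant P 20.8%; Variant U is higher overall.

pooled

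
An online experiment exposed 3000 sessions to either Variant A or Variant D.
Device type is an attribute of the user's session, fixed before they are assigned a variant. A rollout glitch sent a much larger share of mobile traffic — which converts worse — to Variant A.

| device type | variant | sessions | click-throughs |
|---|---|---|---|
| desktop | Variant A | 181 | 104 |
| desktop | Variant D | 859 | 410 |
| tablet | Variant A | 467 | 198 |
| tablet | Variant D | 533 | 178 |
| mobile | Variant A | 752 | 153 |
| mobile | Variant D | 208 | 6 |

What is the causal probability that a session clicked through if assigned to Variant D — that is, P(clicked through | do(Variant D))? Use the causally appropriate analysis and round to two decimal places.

0.29

Nothing the variant does changes device type; the imbalance is an allocation artefact. With device type also predicting the outcome, the pooled figure is confounded, and the within-stratum comparison is the causal one.
Standardising Variant D to the population device type mix: 0.347·410/859 + 0.333·178/533 + 0.320·6/208 = 0.286.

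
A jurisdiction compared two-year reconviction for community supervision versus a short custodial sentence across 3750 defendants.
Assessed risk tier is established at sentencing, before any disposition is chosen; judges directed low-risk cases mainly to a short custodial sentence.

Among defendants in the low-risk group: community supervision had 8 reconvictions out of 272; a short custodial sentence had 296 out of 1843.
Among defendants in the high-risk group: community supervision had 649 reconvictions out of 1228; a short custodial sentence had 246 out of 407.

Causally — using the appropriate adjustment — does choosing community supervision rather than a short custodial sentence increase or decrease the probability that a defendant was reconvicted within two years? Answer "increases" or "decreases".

community supervision is lower inside every assessed risk tier stratum but a short custodial sentence is lower in aggregate. Whether to stratify depends on how assessed risk tier relates to the disposition.
Since assessed risk tier is a pre-existing factor (not a product of the disposition) and it affects the outcome on its own, it is a confounder. The stratified rates, not the pooled rate, identify the causal effect.
Within each level — low-risk: 2.9% vs 16.1%; high-risk: 52.9% vs 60.4% — community supervision is lower every time.

decreases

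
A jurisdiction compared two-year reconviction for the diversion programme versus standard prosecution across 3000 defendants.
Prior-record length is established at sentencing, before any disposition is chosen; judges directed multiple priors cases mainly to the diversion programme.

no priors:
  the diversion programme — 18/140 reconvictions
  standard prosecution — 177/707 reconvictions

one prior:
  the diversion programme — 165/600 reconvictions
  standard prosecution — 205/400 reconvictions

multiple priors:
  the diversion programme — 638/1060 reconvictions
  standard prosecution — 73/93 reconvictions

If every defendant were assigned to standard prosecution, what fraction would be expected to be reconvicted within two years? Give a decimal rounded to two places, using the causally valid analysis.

0.54

The prior-record length-specific comparison favours the diversion programme throughout, but the pooled figures favour standard prosecution. The question is whether to condition on prior-record length.
Prior-record length is set before the disposition has any effect — it is not caused by the disposition — and it independently drives the outcome. That makes it a confounder, so the causal comparison is within prior-record length levels.
Standardising standard prosecution to the population prior-record length mix: 0.282·177/707 + 0.333·205/400 + 0.384·73/93 = 0.543.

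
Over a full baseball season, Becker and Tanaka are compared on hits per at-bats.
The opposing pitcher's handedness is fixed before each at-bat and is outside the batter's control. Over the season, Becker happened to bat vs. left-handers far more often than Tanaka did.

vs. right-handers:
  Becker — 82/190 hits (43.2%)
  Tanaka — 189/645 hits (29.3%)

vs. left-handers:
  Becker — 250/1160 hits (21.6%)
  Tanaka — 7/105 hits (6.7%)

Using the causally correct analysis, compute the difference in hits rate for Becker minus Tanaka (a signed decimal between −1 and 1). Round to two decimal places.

Pitcher handedness is set before the player has any effect — it is not caused by the player — and it independently drives the outcome. That makes it a confounder, so the causal comparison is within pitcher handedness levels.
Adjusting over the population distribution of pitcher handedness: 0.398·(0.432−0.293) + 0.602·(0.216−0.067) = +0.145.

+0.14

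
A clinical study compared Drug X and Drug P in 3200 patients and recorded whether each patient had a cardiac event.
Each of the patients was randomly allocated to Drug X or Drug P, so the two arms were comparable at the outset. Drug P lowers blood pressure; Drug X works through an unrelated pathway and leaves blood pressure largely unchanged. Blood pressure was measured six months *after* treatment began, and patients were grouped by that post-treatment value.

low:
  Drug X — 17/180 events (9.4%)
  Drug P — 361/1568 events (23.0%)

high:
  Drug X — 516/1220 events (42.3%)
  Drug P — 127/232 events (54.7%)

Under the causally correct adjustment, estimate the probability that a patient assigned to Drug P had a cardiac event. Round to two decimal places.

0.27

Drug X is lower inside every blood pressure stratum but Drug P is lower in aggregate. Whether to stratify depends on how blood pressure relates to the drug.
Blood pressure is recorded after the drug and is itself shifted by it — it sits on the causal path from drug to outcome. Conditioning on a mediator would strip out part of the effect we want; the pooled comparison gives the total causal effect.
So P(outcome | do(Drug P)) is just the pooled rate for Drug P: 488/1800 = 0.271.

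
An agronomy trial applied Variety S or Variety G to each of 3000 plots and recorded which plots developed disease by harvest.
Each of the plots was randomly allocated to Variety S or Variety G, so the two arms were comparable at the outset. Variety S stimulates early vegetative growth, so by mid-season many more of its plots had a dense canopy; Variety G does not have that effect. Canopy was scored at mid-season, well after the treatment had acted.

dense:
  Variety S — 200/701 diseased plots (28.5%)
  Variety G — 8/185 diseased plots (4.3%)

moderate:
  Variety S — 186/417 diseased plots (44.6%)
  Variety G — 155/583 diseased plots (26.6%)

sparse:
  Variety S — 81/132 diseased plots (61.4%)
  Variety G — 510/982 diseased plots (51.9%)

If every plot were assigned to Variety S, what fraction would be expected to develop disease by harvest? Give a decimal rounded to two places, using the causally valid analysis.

0.37

Variety G is lower inside every mid-season canopy stratum but Variety S is lower in aggregate. Whether to stratify depends on how mid-season canopy relates to the variety.
Because the variety influences mid-season canopy, mid-season canopy is a post-treatment mediator, not a confounder. Stratifying on it would bias the estimate; the causal effect is the crude pooled difference.
So P(outcome | do(Variety S)) is just the pooled rate for Variety S: 467/1250 = 0.374.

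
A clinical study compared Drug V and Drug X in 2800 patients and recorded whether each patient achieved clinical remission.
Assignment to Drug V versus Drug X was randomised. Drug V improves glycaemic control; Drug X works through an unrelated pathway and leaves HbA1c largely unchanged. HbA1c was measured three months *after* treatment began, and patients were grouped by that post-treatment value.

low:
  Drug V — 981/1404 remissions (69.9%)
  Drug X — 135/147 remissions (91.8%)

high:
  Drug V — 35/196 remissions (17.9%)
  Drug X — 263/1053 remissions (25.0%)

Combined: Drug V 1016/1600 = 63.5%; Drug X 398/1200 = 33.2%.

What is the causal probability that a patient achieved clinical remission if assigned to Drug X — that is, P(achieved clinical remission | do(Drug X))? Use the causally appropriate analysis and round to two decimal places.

Because the drug influences HbA1c, HbA1c is a post-treatment mediator, not a confounder. Stratifying on it would bias the estimate; the causal effect is the crude pooled difference.
So P(outcome | do(Drug X)) is just the pooled rate for Drug X: 398/1200 = 0.332.

0.33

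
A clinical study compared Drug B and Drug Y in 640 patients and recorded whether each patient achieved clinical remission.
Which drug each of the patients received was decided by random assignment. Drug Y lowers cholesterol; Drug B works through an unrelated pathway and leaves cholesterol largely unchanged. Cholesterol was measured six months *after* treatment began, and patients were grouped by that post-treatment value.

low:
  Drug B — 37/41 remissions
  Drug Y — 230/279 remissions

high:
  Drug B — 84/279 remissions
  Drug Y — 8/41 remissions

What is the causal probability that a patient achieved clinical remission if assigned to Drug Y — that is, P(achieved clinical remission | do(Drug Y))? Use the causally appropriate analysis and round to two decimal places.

Cholesterol lies on the pathway drug → cholesterol → outcome, so adjusting for it blocks the indirect effect. For the total causal effect of drug, use the unadjusted pooled rates.
So P(outcome | do(Drug Y)) is just the pooled rate for Drug Y: 238/320 = 0.744.

0.74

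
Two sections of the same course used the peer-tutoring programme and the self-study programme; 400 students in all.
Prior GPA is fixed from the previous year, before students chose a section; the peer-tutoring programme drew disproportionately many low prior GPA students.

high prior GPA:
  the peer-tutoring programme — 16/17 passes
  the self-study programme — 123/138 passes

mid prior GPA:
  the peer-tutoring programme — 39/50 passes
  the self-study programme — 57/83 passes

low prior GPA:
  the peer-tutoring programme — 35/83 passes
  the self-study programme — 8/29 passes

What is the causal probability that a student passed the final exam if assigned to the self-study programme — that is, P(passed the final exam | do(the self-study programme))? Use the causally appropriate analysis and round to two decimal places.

the peer-tutoring programme is higher inside every prior GPA band stratum but the self-study programme is higher in aggregate. Whether to stratify depends on how prior GPA band relates to the teaching method.
Prior GPA band is set before the teaching method has any effect — it is not caused by the teaching method — and it independently drives the outcome. That makes it a confounder, so the causal comparison is within prior GPA band levels.
Standardising the self-study programme to the population prior GPA band mix: 0.388·123/138 + 0.333·57/83 + 0.280·8/29 = 0.651.

0.65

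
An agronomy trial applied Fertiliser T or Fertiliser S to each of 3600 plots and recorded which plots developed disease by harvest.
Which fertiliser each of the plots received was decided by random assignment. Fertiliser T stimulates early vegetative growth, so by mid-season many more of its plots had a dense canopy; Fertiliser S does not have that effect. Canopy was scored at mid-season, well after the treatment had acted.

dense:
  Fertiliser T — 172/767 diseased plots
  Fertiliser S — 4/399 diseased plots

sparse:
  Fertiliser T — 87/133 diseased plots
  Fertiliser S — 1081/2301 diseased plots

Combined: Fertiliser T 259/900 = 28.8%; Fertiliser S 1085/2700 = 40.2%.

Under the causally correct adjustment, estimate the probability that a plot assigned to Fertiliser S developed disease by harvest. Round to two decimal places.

0.40

The distribution of mid-season canopy is itself part of what the fertiliser does — it is an intermediate outcome. Holding it fixed would remove that part of the effect; the total effect is the pooled difference.
So P(outcome | do(Fertiliser S)) is just the pooled rate for Fertiliser S: 1085/2700 = 0.402.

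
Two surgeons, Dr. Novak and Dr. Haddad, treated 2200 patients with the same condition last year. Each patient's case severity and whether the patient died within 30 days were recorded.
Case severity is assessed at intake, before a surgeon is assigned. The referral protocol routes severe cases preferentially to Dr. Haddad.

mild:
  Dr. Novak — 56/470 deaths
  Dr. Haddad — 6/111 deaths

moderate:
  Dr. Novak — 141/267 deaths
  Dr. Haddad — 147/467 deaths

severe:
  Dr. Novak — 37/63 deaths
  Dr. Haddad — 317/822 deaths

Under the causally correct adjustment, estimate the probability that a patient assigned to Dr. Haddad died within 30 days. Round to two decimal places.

0.27

Case severity is set before the surgeon has any effect — it is not caused by the surgeon — and it independently drives the outcome. That makes it a confounder, so the causal comparison is within case severity levels.
Standardising Dr. Haddad to the population case severity mix: 0.264·6/111 + 0.334·147/467 + 0.402·317/822 = 0.274.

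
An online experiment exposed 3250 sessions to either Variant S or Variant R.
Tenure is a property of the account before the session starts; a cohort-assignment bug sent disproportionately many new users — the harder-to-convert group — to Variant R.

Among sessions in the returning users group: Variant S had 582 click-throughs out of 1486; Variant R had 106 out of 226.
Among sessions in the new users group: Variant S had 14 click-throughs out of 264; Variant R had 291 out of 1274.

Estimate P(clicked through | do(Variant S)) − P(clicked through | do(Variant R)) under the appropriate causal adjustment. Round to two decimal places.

-0.12

Variant R is higher inside every user tenure stratum but Variant S is higher in aggregate. Whether to stratify depends on how user tenure relates to the variant.
User tenure differs across variants for reasons unrelated to any effect of the variant itself, and it separately predicts the outcome — a classic confounder. We must compare within user tenure levels.
Adjusting over the population distribution of user tenure: 0.527·(0.392−0.469) + 0.473·(0.053−0.228) = -0.124.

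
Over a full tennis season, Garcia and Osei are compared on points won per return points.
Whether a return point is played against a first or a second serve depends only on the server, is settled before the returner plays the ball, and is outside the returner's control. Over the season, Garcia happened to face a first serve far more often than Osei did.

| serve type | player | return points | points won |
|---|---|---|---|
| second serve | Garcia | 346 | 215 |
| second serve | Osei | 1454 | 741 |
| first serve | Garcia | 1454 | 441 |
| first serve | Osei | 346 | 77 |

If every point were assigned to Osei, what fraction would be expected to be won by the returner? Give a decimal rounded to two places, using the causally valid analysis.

Garcia is higher inside every serve type stratum but Osei is higher in aggregate. Whether to stratify depends on how serve type relates to the player.
Serve type is set before the player has any effect — it is not caused by the player — and it independently drives the outcome. That makes it a confounder, so the causal comparison is within serve type levels.
Standardising Osei to the population serve type mix: 0.500·741/1454 + 0.500·77/346 = 0.366.

0.37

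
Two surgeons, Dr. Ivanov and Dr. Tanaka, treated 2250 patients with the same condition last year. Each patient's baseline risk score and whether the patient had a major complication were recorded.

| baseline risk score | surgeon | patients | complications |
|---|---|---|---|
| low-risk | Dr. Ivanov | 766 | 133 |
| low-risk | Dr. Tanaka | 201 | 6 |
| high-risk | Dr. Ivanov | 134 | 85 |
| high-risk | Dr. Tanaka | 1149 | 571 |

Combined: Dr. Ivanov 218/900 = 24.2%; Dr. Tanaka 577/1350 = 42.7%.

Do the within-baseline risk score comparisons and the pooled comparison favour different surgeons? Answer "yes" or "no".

yes

Within each baseline risk score level (low-risk 17.4% vs 3.0%; high-risk 63.4% vs 49.7%), Dr. Tanaka has the lower rate every time. Pooled: 24.2% vs 42.7% — Dr. Ivanov has the lower rate overall. The two comparisons disagree.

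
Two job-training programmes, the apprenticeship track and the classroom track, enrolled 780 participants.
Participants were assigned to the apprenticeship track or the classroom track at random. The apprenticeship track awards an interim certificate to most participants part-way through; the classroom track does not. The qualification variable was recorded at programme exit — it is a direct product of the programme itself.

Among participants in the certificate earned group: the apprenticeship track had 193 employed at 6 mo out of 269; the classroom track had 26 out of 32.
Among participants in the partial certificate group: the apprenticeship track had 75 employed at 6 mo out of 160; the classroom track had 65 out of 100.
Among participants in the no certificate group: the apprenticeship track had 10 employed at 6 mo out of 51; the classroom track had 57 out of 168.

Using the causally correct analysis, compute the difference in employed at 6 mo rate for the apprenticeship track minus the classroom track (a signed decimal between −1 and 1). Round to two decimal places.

the classroom track is higher inside every qualification attained during the programme stratum but the apprenticeship track is higher in aggregate. Whether to stratify depends on how qualification attained during the programme relates to the programme.
Qualification attained during the programme is downstream of the programme. One should not condition on a consequence of treatment, so the overall rates are the right comparison.
The causal difference is the pooled difference: 0.579 − 0.493 = +0.086.

+0.09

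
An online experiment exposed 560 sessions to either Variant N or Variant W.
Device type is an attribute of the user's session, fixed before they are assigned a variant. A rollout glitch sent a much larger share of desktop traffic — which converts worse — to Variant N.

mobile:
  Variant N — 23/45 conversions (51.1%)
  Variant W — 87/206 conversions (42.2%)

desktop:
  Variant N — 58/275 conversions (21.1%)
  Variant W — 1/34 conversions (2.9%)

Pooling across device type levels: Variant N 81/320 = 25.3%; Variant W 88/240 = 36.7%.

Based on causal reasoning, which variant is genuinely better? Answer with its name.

Within every device type level Variant N has the higher rate, yet pooled Variant W does — Simpson's reversal.
Device type is set before the variant has any effect — it is not caused by the variant — and it independently drives the outcome. That makes it a confounder, so the causal comparison is within device type levels.
Within each level — mobile: 51.1% vs 42.2%; desktop: 21.1% vs 2.9% — Variant N is higher every time.

Variant N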